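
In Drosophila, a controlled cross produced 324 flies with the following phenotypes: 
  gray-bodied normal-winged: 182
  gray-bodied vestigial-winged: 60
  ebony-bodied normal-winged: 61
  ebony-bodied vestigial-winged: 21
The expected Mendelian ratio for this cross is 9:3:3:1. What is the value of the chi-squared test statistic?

0.038

Total ratio parts = 16. Expected numbers out of 324:
  gray-bodied normal-winged: 324 × 9/16 = 182.25
  gray-bodied vestigial-winged: 324 × 3/16 = 60.75
  ebony-bodied normal-winged: 324 × 3/16 = 60.75
  ebony-bodied vestigial-winged: 324 × 1/16 = 20.25
χ² = Σ (O − E)² / E
  gray-bodied normal-winged: (182 − 182.25)² / 182.25 = 0.0003
  gray-bodied vestigial-winged: (60 − 60.75)² / 60.75 = 0.0093
  ebony-bodied normal-winged: (61 − 60.75)² / 60.75 = 0.0010
  ebony-bodied vestigial-winged: (21 − 20.25)² / 20.25 = 0.0278
χ² = 0.0003 + 0.0093 + 0.0010 + 0.0278 = 0.0384 ≈ 0.038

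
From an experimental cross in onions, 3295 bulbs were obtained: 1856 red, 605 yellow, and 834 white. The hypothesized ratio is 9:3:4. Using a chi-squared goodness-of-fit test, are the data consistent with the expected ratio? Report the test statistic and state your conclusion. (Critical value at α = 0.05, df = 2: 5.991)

Total ratio parts = 16. Expected numbers out of 3295:
  red: 3295 × 9/16 = 1853.4375
  yellow: 3295 × 3/16 = 617.8125
  white: 3295 × 4/16 = 823.75
χ² = Σ (O − E)² / E
  red: (1856 − 1853.4375)² / 1853.4375 = 0.0035
  yellow: (605 − 617.8125)² / 617.8125 = 0.2657
  white: (834 − 823.75)² / 823.75 = 0.1275
χ² = 0.0035 + 0.2657 + 0.1275 = 0.3967 ≈ 0.397
Degrees of freedom = 3 − 1 = 2; critical value at α = 0.05 is 5.991.
Since 0.397 < 5.991, we fail to reject the null hypothesis — the data are consistent with the 9:3:4 ratio.

0.397; consistent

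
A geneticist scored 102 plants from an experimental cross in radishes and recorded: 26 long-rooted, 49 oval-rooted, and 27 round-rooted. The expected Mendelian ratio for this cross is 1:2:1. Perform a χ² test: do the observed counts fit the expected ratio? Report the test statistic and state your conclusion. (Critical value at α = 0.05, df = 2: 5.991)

The 1:2:1 ratio has 4 parts, so with N = 102 the expected counts are:
  long-rooted: 102 × 1/4 = 25.5
  oval-rooted: 102 × 2/4 = 51
  round-rooted: 102 × 1/4 = 25.5
χ² = Σ (O − E)² / E
  long-rooted: (26 − 25.5)² / 25.5 = 0.0098
  oval-rooted: (49 − 51)² / 51 = 0.0784
  round-rooted: (27 − 25.5)² / 25.5 = 0.0882
χ² = 0.0098 + 0.0784 + 0.0882 = 0.1764 ≈ 0.176
Degrees of freedom = 3 − 1 = 2; critical value at α = 0.05 is 5.991.
Since 0.176 < 5.991, we fail to reject the null hypothesis — the data are consistent with the 1:2:1 ratio.

0.176; consistent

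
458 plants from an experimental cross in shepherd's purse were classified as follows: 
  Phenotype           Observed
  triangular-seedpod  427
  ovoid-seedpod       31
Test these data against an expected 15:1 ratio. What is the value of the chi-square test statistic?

0.210

The 15:1 ratio has 16 parts, so with N = 458 the expected counts are:
  triangular-seedpod: 458 × 15/16 = 429.375
  ovoid-seedpod: 458 × 1/16 = 28.625
χ² = Σ (O − E)² / E
  triangular-seedpod: (427 − 429.375)² / 429.375 = 0.0131
  ovoid-seedpod: (31 − 28.625)² / 28.625 = 0.1971
χ² = 0.0131 + 0.1971 = 0.2102 ≈ 0.210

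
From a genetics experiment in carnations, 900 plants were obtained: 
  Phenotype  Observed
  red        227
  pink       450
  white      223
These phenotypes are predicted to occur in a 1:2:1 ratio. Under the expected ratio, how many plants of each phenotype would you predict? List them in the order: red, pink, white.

225, 450, 225

Expected counts for N = 900 under a 1:2:1 ratio (total parts = 4):
  red: 900 × 1/4 = 225
  pink: 900 × 2/4 = 450
  white: 900 × 1/4 = 225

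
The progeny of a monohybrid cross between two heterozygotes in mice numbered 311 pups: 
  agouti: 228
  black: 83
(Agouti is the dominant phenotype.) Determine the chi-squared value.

0.473

For a monohybrid cross between heterozygotes with complete dominance, the expected phenotypic ratio is 3:1.
Expected counts for N = 311 under a 3:1 ratio (total parts = 4):
  agouti: 311 × 3/4 = 233.25
  black: 311 × 1/4 = 77.75
χ² = Σ (O − E)² / E
  agouti: (228 − 233.25)² / 233.25 = 0.1182
  black: (83 − 77.75)² / 77.75 = 0.3545
χ² = 0.1182 + 0.3545 = 0.4727 ≈ 0.473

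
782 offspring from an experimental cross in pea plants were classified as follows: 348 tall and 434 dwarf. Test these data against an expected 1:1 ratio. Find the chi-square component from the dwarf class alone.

4.729

The 1:1 ratio has 2 parts, so with N = 782 the expected counts are:
  tall: 782 × 1/2 = 391
  dwarf: 782 × 1/2 = 391
Contribution of dwarf: (434 − 391)² / 391 = 4.7289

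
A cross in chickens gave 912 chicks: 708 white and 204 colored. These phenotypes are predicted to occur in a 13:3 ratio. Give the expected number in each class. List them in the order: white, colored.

741, 171

Expected counts for N = 912 under a 13:3 ratio (total parts = 16):
  white: 912 × 13/16 = 741
  colored: 912 × 3/16 = 171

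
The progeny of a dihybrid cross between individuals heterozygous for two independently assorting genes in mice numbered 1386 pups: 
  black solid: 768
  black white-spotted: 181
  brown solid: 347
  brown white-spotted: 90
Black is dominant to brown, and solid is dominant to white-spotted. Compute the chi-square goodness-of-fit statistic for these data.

53.454

A dihybrid F₂ with independent assortment and complete dominance at both loci gives a 9:3:3:1 phenotypic ratio.
Under the 9:3:3:1 hypothesis (Σ ratio = 16, N = 1386):
  black solid: 1386 × 9/16 = 779.625
  black white-spotted: 1386 × 3/16 = 259.875
  brown solid: 1386 × 3/16 = 259.875
  brown white-spotted: 1386 × 1/16 = 86.625
χ² = Σ (O − E)² / E
  black solid: (768 − 779.625)² / 779.625 = 0.1733
  black white-spotted: (181 − 259.875)² / 259.875 = 23.9395
  brown solid: (347 − 259.875)² / 259.875 = 29.2093
  brown white-spotted: (90 − 86.625)² / 86.625 = 0.1315
χ² = 0.1733 + 23.9395 + 29.2093 + 0.1315 = 53.4536 ≈ 53.454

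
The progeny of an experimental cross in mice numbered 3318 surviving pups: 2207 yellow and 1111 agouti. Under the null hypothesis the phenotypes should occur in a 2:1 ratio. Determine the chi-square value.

0.034

Total ratio parts = 3. Expected numbers out of 3318:
  yellow: 3318 × 2/3 = 2212
  agouti: 3318 × 1/3 = 1106
χ² = Σ (O − E)² / E
  yellow: (2207 − 2212)² / 2212 = 0.0113
  agouti: (1111 − 1106)² / 1106 = 0.0226
χ² = 0.0113 + 0.0226 = 0.0339 ≈ 0.034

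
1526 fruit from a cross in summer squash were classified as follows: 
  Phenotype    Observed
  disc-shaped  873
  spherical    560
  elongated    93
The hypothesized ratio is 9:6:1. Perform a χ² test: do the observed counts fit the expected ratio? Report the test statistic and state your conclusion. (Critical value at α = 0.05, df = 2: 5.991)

Under the 9:6:1 hypothesis (Σ ratio = 16, N = 1526):
  disc-shaped: 1526 × 9/16 = 858.375
  spherical: 1526 × 6/16 = 572.25
  elongated: 1526 × 1/16 = 95.375
χ² = Σ (O − E)² / E
  disc-shaped: (873 − 858.375)² / 858.375 = 0.2492
  spherical: (560 − 572.25)² / 572.25 = 0.2622
  elongated: (93 − 95.375)² / 95.375 = 0.0591
χ² = 0.2492 + 0.2622 + 0.0591 = 0.5705 ≈ 0.571
Degrees of freedom = 3 − 1 = 2; critical value at α = 0.05 is 5.991.
Since 0.571 < 5.991, we fail to reject the null hypothesis — the data are consistent with the 9:6:1 ratio.

0.571; consistent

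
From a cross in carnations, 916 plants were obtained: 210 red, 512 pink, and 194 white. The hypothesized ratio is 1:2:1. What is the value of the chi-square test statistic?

Total ratio parts = 4. Expected numbers out of 916:
  red: 916 × 1/4 = 229
  pink: 916 × 2/4 = 458
  white: 916 × 1/4 = 229
χ² = Σ (O − E)² / E
  red: (210 − 229)² / 229 = 1.5764
  pink: (512 − 458)² / 458 = 6.3668
  white: (194 − 229)² / 229 = 5.3493
χ² = 1.5764 + 6.3668 + 5.3493 = 13.2925 ≈ 13.293

13.293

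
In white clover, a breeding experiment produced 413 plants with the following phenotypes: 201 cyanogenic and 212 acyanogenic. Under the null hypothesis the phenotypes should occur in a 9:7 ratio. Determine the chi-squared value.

Total ratio parts = 16. Expected numbers out of 413:
  cyanogenic: 413 × 9/16 = 232.3125
  acyanogenic: 413 × 7/16 = 180.6875
χ² = Σ (O − E)² / E
  cyanogenic: (201 − 232.3125)² / 232.3125 = 4.2205
  acyanogenic: (212 − 180.6875)² / 180.6875 = 5.4263
χ² = 4.2205 + 5.4263 = 9.6468 ≈ 9.647

9.647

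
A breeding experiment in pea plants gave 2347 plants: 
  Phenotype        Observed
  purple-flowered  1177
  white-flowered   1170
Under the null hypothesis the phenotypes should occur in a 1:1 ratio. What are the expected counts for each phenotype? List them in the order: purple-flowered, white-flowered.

Expected counts for N = 2347 under a 1:1 ratio (total parts = 2):
  purple-flowered: 2347 × 1/2 = 1173.5
  white-flowered: 2347 × 1/2 = 1173.5

1173.5, 1173.5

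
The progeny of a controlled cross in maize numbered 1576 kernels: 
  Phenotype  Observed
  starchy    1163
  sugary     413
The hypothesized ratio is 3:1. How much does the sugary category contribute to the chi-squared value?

0.916

Expected counts for N = 1576 under a 3:1 ratio (total parts = 4):
  starchy: 1576 × 3/4 = 1182
  sugary: 1576 × 1/4 = 394
Contribution of sugary: (413 − 394)² / 394 = 0.9162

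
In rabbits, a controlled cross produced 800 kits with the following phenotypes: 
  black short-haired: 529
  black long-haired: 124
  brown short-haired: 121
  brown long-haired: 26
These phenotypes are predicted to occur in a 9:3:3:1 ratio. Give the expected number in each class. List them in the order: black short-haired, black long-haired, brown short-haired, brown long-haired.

The 9:3:3:1 ratio has 16 parts, so with N = 800 the expected counts are:
  black short-haired: 800 × 9/16 = 450
  black long-haired: 800 × 3/16 = 150
  brown short-haired: 800 × 3/16 = 150
  brown long-haired: 800 × 1/16 = 50

450, 150, 150, 50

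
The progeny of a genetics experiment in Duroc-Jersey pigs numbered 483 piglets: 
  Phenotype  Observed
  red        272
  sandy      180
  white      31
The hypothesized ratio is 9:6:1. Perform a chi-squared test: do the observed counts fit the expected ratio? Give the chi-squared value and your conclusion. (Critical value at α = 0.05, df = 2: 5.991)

Total ratio parts = 16. Expected numbers out of 483:
  red: 483 × 9/16 = 271.6875
  sandy: 483 × 6/16 = 181.125
  white: 483 × 1/16 = 30.1875
χ² = Σ (O − E)² / E
  red: (272 − 271.6875)² / 271.6875 = 0.0004
  sandy: (180 − 181.125)² / 181.125 = 0.0070
  white: (31 − 30.1875)² / 30.1875 = 0.0219
χ² = 0.0004 + 0.0070 + 0.0219 = 0.0293 ≈ 0.029
Degrees of freedom = 3 − 1 = 2; critical value at α = 0.05 is 5.991.
Since 0.029 < 5.991, we fail to reject the null hypothesis — the data are consistent with the 9:6:1 ratio.

0.029; consistent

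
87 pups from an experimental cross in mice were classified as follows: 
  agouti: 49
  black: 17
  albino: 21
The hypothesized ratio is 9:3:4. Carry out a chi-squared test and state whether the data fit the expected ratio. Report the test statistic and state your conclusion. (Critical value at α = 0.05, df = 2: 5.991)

The 9:3:4 ratio has 16 parts, so with N = 87 the expected counts are:
  agouti: 87 × 9/16 = 48.9375
  black: 87 × 3/16 = 16.3125
  albino: 87 × 4/16 = 21.75
χ² = Σ (O − E)² / E
  agouti: (49 − 48.9375)² / 48.9375 = 0.0001
  black: (17 − 16.3125)² / 16.3125 = 0.0290
  albino: (21 − 21.75)² / 21.75 = 0.0259
χ² = 0.0001 + 0.0290 + 0.0259 = 0.055
Degrees of freedom = 3 − 1 = 2; critical value at α = 0.05 is 5.991.
Since 0.055 < 5.991, we fail to reject the null hypothesis — the data are consistent with the 9:3:4 ratio.

0.055; consistent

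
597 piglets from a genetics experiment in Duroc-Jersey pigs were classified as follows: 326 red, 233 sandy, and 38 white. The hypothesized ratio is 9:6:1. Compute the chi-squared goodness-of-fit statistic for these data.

0.671

Expected counts for N = 597 under a 9:6:1 ratio (total parts = 16):
  red: 597 × 9/16 = 335.8125
  sandy: 597 × 6/16 = 223.875
  white: 597 × 1/16 = 37.3125
χ² = Σ (O − E)² / E
  red: (326 − 335.8125)² / 335.8125 = 0.2867
  sandy: (233 − 223.875)² / 223.875 = 0.3719
  white: (38 − 37.3125)² / 37.3125 = 0.0127
χ² = 0.2867 + 0.3719 + 0.0127 = 0.6713 ≈ 0.671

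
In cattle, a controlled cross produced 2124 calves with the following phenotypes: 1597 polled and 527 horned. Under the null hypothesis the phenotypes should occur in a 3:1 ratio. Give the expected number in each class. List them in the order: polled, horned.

1593, 531

Total ratio parts = 4. Expected numbers out of 2124:
  polled: 2124 × 3/4 = 1593
  horned: 2124 × 1/4 = 531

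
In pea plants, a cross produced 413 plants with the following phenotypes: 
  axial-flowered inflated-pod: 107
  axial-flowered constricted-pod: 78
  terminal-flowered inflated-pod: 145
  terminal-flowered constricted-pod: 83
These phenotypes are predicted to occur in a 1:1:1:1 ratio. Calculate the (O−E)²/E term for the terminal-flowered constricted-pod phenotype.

Under the 1:1:1:1 hypothesis (Σ ratio = 4, N = 413):
  axial-flowered inflated-pod: 413 × 1/4 = 103.25
  axial-flowered constricted-pod: 413 × 1/4 = 103.25
  terminal-flowered inflated-pod: 413 × 1/4 = 103.25
  terminal-flowered constricted-pod: 413 × 1/4 = 103.25
Contribution of terminal-flowered constricted-pod: (83 − 103.25)² / 103.25 = 3.9715

3.972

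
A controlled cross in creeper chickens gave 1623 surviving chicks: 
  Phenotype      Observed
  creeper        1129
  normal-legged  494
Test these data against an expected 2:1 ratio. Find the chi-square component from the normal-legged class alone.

4.083

Total ratio parts = 3. Expected numbers out of 1623:
  creeper: 1623 × 2/3 = 1082
  normal-legged: 1623 × 1/3 = 541
Contribution of normal-legged: (494 − 541)² / 541 = 4.0832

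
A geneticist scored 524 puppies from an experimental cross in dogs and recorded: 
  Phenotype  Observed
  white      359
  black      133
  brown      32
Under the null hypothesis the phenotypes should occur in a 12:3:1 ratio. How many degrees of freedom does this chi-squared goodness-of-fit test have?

A goodness-of-fit test with 3 phenotype classes has df = 3 − 1 = 2.

2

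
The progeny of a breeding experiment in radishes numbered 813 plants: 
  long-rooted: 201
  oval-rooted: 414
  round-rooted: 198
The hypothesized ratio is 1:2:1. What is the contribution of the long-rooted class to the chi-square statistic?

The 1:2:1 ratio has 4 parts, so with N = 813 the expected counts are:
  long-rooted: 813 × 1/4 = 203.25
  oval-rooted: 813 × 2/4 = 406.5
  round-rooted: 813 × 1/4 = 203.25
Contribution of long-rooted: (201 − 203.25)² / 203.25 = 0.0249

0.025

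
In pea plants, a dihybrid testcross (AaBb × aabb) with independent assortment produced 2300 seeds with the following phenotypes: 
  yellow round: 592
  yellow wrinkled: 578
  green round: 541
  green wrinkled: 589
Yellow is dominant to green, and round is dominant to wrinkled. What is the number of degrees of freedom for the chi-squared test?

A dihybrid testcross with independent assortment gives a 1:1:1:1 ratio.
A goodness-of-fit test with 4 phenotype classes has df = 4 − 1 = 3.

3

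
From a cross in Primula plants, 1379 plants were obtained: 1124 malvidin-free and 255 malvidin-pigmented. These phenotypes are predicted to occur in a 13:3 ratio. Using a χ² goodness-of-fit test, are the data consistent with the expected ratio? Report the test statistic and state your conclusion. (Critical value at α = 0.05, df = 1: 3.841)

Total ratio parts = 16. Expected numbers out of 1379:
  malvidin-free: 1379 × 13/16 = 1120.4375
  malvidin-pigmented: 1379 × 3/16 = 258.5625
χ² = Σ (O − E)² / E
  malvidin-free: (1124 − 1120.4375)² / 1120.4375 = 0.0113
  malvidin-pigmented: (255 − 258.5625)² / 258.5625 = 0.0491
χ² = 0.0113 + 0.0491 = 0.0604 ≈ 0.060
Degrees of freedom = 2 − 1 = 1; critical value at α = 0.05 is 3.841.
Since 0.060 < 3.841, we fail to reject the null hypothesis — the data are consistent with the 13:3 ratio.

0.060; consistent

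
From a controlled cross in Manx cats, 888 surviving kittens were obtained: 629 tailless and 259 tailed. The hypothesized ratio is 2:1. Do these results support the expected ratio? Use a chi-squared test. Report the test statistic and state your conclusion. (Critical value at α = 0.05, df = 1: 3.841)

The 2:1 ratio has 3 parts, so with N = 888 the expected counts are:
  tailless: 888 × 2/3 = 592
  tailed: 888 × 1/3 = 296
χ² = Σ (O − E)² / E
  tailless: (629 − 592)² / 592 = 2.3125
  tailed: (259 − 296)² / 296 = 4.6250
χ² = 2.3125 + 4.6250 = 6.9375 ≈ 6.938
Degrees of freedom = 2 − 1 = 1; critical value at α = 0.05 is 3.841.
Since 6.938 > 3.841, we reject the null hypothesis — the data do not fit the 2:1 ratio.

6.938; not consistent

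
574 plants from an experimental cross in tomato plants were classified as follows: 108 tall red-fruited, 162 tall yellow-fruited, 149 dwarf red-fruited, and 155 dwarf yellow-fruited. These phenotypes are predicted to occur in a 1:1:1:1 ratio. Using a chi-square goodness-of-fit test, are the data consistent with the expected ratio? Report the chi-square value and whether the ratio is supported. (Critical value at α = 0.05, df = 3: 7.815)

12.300; not consistent

Expected counts for N = 574 under a 1:1:1:1 ratio (total parts = 4):
  tall red-fruited: 574 × 1/4 = 143.5
  tall yellow-fruited: 574 × 1/4 = 143.5
  dwarf red-fruited: 574 × 1/4 = 143.5
  dwarf yellow-fruited: 574 × 1/4 = 143.5
χ² = Σ (O − E)² / E
  tall red-fruited: (108 − 143.5)² / 143.5 = 8.7822
  tall yellow-fruited: (162 − 143.5)² / 143.5 = 2.3850
  dwarf red-fruited: (149 − 143.5)² / 143.5 = 0.2108
  dwarf yellow-fruited: (155 − 143.5)² / 143.5 = 0.9216
χ² = 8.7822 + 2.3850 + 0.2108 + 0.9216 = 12.2996 ≈ 12.300
Degrees of freedom = 4 − 1 = 3; critical value at α = 0.05 is 7.815.
Since 12.300 > 7.815, we reject the null hypothesis — the data do not fit the 1:1:1:1 ratio.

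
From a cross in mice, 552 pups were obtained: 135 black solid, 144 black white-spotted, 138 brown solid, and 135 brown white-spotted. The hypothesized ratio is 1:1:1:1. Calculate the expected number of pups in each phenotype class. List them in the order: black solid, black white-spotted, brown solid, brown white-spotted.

138, 138, 138, 138

Under the 1:1:1:1 hypothesis (Σ ratio = 4, N = 552):
  black solid: 552 × 1/4 = 138
  black white-spotted: 552 × 1/4 = 138
  brown solid: 552 × 1/4 = 138
  brown white-spotted: 552 × 1/4 = 138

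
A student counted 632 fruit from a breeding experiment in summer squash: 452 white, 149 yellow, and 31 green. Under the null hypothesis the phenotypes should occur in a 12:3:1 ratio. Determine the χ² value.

Total ratio parts = 16. Expected numbers out of 632:
  white: 632 × 12/16 = 474
  yellow: 632 × 3/16 = 118.5
  green: 632 × 1/16 = 39.5
χ² = Σ (O − E)² / E
  white: (452 − 474)² / 474 = 1.0211
  yellow: (149 − 118.5)² / 118.5 = 7.8502
  green: (31 − 39.5)² / 39.5 = 1.8291
χ² = 1.0211 + 7.8502 + 1.8291 = 10.7004 ≈ 10.700

10.700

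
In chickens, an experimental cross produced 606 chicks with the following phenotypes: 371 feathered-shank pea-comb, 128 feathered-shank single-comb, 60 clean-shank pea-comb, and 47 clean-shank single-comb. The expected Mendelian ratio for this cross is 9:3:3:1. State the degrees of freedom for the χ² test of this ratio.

3

A goodness-of-fit test with 4 phenotype classes has df = 4 − 1 = 3.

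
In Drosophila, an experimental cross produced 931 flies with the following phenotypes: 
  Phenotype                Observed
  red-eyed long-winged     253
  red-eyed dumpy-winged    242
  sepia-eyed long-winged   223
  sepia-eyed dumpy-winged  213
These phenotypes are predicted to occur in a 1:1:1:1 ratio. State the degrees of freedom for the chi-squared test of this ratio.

3

A goodness-of-fit test with 4 phenotype classes has df = 4 − 1 = 3.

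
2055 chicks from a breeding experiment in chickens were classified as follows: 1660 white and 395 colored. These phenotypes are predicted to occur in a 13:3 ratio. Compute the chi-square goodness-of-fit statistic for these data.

0.300

Expected counts for N = 2055 under a 13:3 ratio (total parts = 16):
  white: 2055 × 13/16 = 1669.6875
  colored: 2055 × 3/16 = 385.3125
χ² = Σ (O − E)² / E
  white: (1660 − 1669.6875)² / 1669.6875 = 0.0562
  colored: (395 − 385.3125)² / 385.3125 = 0.2436
χ² = 0.0562 + 0.2436 = 0.2998 ≈ 0.300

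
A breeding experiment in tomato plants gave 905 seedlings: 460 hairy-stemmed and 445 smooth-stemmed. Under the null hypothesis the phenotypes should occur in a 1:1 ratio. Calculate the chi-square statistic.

0.249

Expected counts for N = 905 under a 1:1 ratio (total parts = 2):
  hairy-stemmed: 905 × 1/2 = 452.5
  smooth-stemmed: 905 × 1/2 = 452.5
χ² = Σ (O − E)² / E
  hairy-stemmed: (460 − 452.5)² / 452.5 = 0.1243
  smooth-stemmed: (445 − 452.5)² / 452.5 = 0.1243
χ² = 0.1243 + 0.1243 = 0.2486 ≈ 0.249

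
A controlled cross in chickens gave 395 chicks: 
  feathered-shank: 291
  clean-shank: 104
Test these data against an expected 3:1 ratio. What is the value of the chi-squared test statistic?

Under the 3:1 hypothesis (Σ ratio = 4, N = 395):
  feathered-shank: 395 × 3/4 = 296.25
  clean-shank: 395 × 1/4 = 98.75
χ² = Σ (O − E)² / E
  feathered-shank: (291 − 296.25)² / 296.25 = 0.0930
  clean-shank: (104 − 98.75)² / 98.75 = 0.2791
χ² = 0.0930 + 0.2791 = 0.3721 ≈ 0.372

0.372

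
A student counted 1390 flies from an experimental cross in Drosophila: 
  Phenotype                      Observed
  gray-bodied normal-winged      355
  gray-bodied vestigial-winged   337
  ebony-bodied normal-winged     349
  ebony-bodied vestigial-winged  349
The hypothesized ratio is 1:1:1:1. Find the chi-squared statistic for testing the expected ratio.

0.492

Expected counts for N = 1390 under a 1:1:1:1 ratio (total parts = 4):
  gray-bodied normal-winged: 1390 × 1/4 = 347.5
  gray-bodied vestigial-winged: 1390 × 1/4 = 347.5
  ebony-bodied normal-winged: 1390 × 1/4 = 347.5
  ebony-bodied vestigial-winged: 1390 × 1/4 = 347.5
χ² = Σ (O − E)² / E
  gray-bodied normal-winged: (355 − 347.5)² / 347.5 = 0.1619
  gray-bodied vestigial-winged: (337 − 347.5)² / 347.5 = 0.3173
  ebony-bodied normal-winged: (349 − 347.5)² / 347.5 = 0.0065
  ebony-bodied vestigial-winged: (349 − 347.5)² / 347.5 = 0.0065
χ² = 0.1619 + 0.3173 + 0.0065 + 0.0065 = 0.4922 ≈ 0.492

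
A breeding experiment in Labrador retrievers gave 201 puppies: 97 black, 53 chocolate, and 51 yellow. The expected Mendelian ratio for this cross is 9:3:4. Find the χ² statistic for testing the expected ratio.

Under the 9:3:4 hypothesis (Σ ratio = 16, N = 201):
  black: 201 × 9/16 = 113.0625
  chocolate: 201 × 3/16 = 37.6875
  yellow: 201 × 4/16 = 50.25
χ² = Σ (O − E)² / E
  black: (97 − 113.0625)² / 113.0625 = 2.2820
  chocolate: (53 − 37.6875)² / 37.6875 = 6.2215
  yellow: (51 − 50.25)² / 50.25 = 0.0112
χ² = 2.2820 + 6.2215 + 0.0112 = 8.5147 ≈ 8.515

8.515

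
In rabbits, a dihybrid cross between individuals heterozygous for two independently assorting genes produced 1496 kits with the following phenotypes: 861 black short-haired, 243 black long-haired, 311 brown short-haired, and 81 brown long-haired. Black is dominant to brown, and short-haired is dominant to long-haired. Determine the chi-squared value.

10.453

A dihybrid F₂ with independent assortment and complete dominance at both loci gives a 9:3:3:1 phenotypic ratio.
Total ratio parts = 16. Expected numbers out of 1496:
  black short-haired: 1496 × 9/16 = 841.5
  black long-haired: 1496 × 3/16 = 280.5
  brown short-haired: 1496 × 3/16 = 280.5
  brown long-haired: 1496 × 1/16 = 93.5
χ² = Σ (O − E)² / E
  black short-haired: (861 − 841.5)² / 841.5 = 0.4519
  black long-haired: (243 − 280.5)² / 280.5 = 5.0134
  brown short-haired: (311 − 280.5)² / 280.5 = 3.3164
  brown long-haired: (81 − 93.5)² / 93.5 = 1.6711
χ² = 0.4519 + 5.0134 + 3.3164 + 1.6711 = 10.4528 ≈ 10.453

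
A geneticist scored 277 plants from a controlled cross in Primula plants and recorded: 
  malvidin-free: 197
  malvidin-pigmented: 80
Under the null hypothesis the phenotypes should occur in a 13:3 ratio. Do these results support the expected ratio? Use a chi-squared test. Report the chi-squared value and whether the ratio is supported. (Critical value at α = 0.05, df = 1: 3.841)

The 13:3 ratio has 16 parts, so with N = 277 the expected counts are:
  malvidin-free: 277 × 13/16 = 225.0625
  malvidin-pigmented: 277 × 3/16 = 51.9375
χ² = Σ (O − E)² / E
  malvidin-free: (197 − 225.0625)² / 225.0625 = 3.4990
  malvidin-pigmented: (80 − 51.9375)² / 51.9375 = 15.1625
χ² = 3.4990 + 15.1625 = 18.6615 ≈ 18.662
Degrees of freedom = 2 − 1 = 1; critical value at α = 0.05 is 3.841.
Since 18.662 > 3.841, we reject the null hypothesis — the data do not fit the 13:3 ratio.

18.662; not consistent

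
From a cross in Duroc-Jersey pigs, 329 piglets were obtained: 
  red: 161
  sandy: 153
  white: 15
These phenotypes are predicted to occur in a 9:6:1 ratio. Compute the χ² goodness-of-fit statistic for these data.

11.747

Expected counts for N = 329 under a 9:6:1 ratio (total parts = 16):
  red: 329 × 9/16 = 185.0625
  sandy: 329 × 6/16 = 123.375
  white: 329 × 1/16 = 20.5625
χ² = Σ (O − E)² / E
  red: (161 − 185.0625)² / 185.0625 = 3.1287
  sandy: (153 − 123.375)² / 123.375 = 7.1136
  white: (15 − 20.5625)² / 20.5625 = 1.5047
χ² = 3.1287 + 7.1136 + 1.5047 = 11.747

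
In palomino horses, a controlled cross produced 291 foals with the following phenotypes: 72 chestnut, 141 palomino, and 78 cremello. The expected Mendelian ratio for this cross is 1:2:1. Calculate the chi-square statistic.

0.526

The 1:2:1 ratio has 4 parts, so with N = 291 the expected counts are:
  chestnut: 291 × 1/4 = 72.75
  palomino: 291 × 2/4 = 145.5
  cremello: 291 × 1/4 = 72.75
χ² = Σ (O − E)² / E
  chestnut: (72 − 72.75)² / 72.75 = 0.0077
  palomino: (141 − 145.5)² / 145.5 = 0.1392
  cremello: (78 − 72.75)² / 72.75 = 0.3789
χ² = 0.0077 + 0.1392 + 0.3789 = 0.5258 ≈ 0.526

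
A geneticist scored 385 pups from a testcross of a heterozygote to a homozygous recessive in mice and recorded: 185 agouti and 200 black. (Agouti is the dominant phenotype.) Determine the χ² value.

0.584

A testcross of a heterozygote (Aa × aa) gives a 1:1 phenotypic ratio.
Total ratio parts = 2. Expected numbers out of 385:
  agouti: 385 × 1/2 = 192.5
  black: 385 × 1/2 = 192.5
χ² = Σ (O − E)² / E
  agouti: (185 − 192.5)² / 192.5 = 0.2922
  black: (200 − 192.5)² / 192.5 = 0.2922
χ² = 0.2922 + 0.2922 = 0.5844 ≈ 0.584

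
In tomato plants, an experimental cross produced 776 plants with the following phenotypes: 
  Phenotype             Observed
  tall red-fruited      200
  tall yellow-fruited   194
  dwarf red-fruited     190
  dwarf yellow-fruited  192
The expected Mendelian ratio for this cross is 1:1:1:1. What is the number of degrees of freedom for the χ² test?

3

A goodness-of-fit test with 4 phenotype classes has df = 4 − 1 = 3.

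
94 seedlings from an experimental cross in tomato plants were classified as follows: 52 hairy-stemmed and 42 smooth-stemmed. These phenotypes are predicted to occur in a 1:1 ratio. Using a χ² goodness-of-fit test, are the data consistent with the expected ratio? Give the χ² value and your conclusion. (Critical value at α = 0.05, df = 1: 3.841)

The 1:1 ratio has 2 parts, so with N = 94 the expected counts are:
  hairy-stemmed: 94 × 1/2 = 47
  smooth-stemmed: 94 × 1/2 = 47
χ² = Σ (O − E)² / E
  hairy-stemmed: (52 − 47)² / 47 = 0.5319
  smooth-stemmed: (42 − 47)² / 47 = 0.5319
χ² = 0.5319 + 0.5319 = 1.0638 ≈ 1.064
Degrees of freedom = 2 − 1 = 1; critical value at α = 0.05 is 3.841.
Since 1.064 < 3.841, we fail to reject the null hypothesis — the data are consistent with the 1:1 ratio.

1.064; consistent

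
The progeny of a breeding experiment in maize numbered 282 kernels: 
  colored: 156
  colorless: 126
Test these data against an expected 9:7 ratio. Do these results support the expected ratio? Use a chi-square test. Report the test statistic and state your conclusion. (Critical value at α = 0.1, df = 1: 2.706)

0.099; consistent

Under the 9:7 hypothesis (Σ ratio = 16, N = 282):
  colored: 282 × 9/16 = 158.625
  colorless: 282 × 7/16 = 123.375
χ² = Σ (O − E)² / E
  colored: (156 − 158.625)² / 158.625 = 0.0434
  colorless: (126 − 123.375)² / 123.375 = 0.0559
χ² = 0.0434 + 0.0559 = 0.0993 ≈ 0.099
Degrees of freedom = 2 − 1 = 1; critical value at α = 0.1 is 2.706.
Since 0.099 < 2.706, we fail to reject the null hypothesis — the data are consistent with the 9:7 ratio.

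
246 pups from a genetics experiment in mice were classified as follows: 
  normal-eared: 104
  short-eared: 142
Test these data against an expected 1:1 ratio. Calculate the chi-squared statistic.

The 1:1 ratio has 2 parts, so with N = 246 the expected counts are:
  normal-eared: 246 × 1/2 = 123
  short-eared: 246 × 1/2 = 123
χ² = Σ (O − E)² / E
  normal-eared: (104 − 123)² / 123 = 2.9350
  short-eared: (142 − 123)² / 123 = 2.9350
χ² = 2.9350 + 2.9350 = 5.870

5.870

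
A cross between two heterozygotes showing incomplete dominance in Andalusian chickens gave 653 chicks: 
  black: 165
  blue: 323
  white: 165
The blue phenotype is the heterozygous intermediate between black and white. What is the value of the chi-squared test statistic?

With incomplete dominance, a heterozygote × heterozygote cross gives a 1:2:1 phenotypic ratio.
Under the 1:2:1 hypothesis (Σ ratio = 4, N = 653):
  black: 653 × 1/4 = 163.25
  blue: 653 × 2/4 = 326.5
  white: 653 × 1/4 = 163.25
χ² = Σ (O − E)² / E
  black: (165 − 163.25)² / 163.25 = 0.0188
  blue: (323 − 326.5)² / 326.5 = 0.0375
  white: (165 − 163.25)² / 163.25 = 0.0188
χ² = 0.0188 + 0.0375 + 0.0188 = 0.0751 ≈ 0.075

0.075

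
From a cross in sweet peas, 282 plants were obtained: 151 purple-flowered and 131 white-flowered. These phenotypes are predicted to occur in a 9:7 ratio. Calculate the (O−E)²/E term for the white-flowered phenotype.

0.471

Total ratio parts = 16. Expected numbers out of 282:
  purple-flowered: 282 × 9/16 = 158.625
  white-flowered: 282 × 7/16 = 123.375
Contribution of white-flowered: (131 − 123.375)² / 123.375 = 0.4713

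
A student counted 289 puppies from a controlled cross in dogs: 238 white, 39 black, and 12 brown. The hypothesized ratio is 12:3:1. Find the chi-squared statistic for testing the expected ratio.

Total ratio parts = 16. Expected numbers out of 289:
  white: 289 × 12/16 = 216.75
  black: 289 × 3/16 = 54.1875
  brown: 289 × 1/16 = 18.0625
χ² = Σ (O − E)² / E
  white: (238 − 216.75)² / 216.75 = 2.0833
  black: (39 − 54.1875)² / 54.1875 = 4.2567
  brown: (12 − 18.0625)² / 18.0625 = 2.0348
χ² = 2.0833 + 4.2567 + 2.0348 = 8.3748 ≈ 8.375

8.375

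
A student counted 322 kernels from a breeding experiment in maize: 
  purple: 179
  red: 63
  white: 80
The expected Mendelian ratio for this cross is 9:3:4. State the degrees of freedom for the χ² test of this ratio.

A goodness-of-fit test with 3 phenotype classes has df = 3 − 1 = 2.

2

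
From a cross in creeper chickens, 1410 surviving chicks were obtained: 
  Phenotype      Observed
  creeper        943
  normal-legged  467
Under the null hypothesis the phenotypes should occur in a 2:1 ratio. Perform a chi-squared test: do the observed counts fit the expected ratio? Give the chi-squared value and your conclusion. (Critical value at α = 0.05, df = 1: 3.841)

0.029; consistent

Total ratio parts = 3. Expected numbers out of 1410:
  creeper: 1410 × 2/3 = 940
  normal-legged: 1410 × 1/3 = 470
χ² = Σ (O − E)² / E
  creeper: (943 − 940)² / 940 = 0.0096
  normal-legged: (467 − 470)² / 470 = 0.0191
χ² = 0.0096 + 0.0191 = 0.0287 ≈ 0.029
Degrees of freedom = 2 − 1 = 1; critical value at α = 0.05 is 3.841.
Since 0.029 < 3.841, we fail to reject the null hypothesis — the data are consistent with the 2:1 ratio.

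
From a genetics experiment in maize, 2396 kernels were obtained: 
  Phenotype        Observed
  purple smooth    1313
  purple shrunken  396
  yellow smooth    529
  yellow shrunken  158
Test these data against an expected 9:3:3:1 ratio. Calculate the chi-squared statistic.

Total ratio parts = 16. Expected numbers out of 2396:
  purple smooth: 2396 × 9/16 = 1347.75
  purple shrunken: 2396 × 3/16 = 449.25
  yellow smooth: 2396 × 3/16 = 449.25
  yellow shrunken: 2396 × 1/16 = 149.75
χ² = Σ (O − E)² / E
  purple smooth: (1313 − 1347.75)² / 1347.75 = 0.8960
  purple shrunken: (396 − 449.25)² / 449.25 = 6.3118
  yellow smooth: (529 − 449.25)² / 449.25 = 14.1571
  yellow shrunken: (158 − 149.75)² / 149.75 = 0.4545
χ² = 0.8960 + 6.3118 + 14.1571 + 0.4545 = 21.8194 ≈ 21.819

21.819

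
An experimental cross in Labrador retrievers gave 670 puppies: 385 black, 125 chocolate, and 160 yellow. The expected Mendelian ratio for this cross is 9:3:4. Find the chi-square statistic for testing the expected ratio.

Under the 9:3:4 hypothesis (Σ ratio = 16, N = 670):
  black: 670 × 9/16 = 376.875
  chocolate: 670 × 3/16 = 125.625
  yellow: 670 × 4/16 = 167.5
χ² = Σ (O − E)² / E
  black: (385 − 376.875)² / 376.875 = 0.1752
  chocolate: (125 − 125.625)² / 125.625 = 0.0031
  yellow: (160 − 167.5)² / 167.5 = 0.3358
χ² = 0.1752 + 0.0031 + 0.3358 = 0.5141 ≈ 0.514

0.514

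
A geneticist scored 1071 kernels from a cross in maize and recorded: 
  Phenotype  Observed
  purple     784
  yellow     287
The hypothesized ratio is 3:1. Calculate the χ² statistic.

1.845

Under the 3:1 hypothesis (Σ ratio = 4, N = 1071):
  purple: 1071 × 3/4 = 803.25
  yellow: 1071 × 1/4 = 267.75
χ² = Σ (O − E)² / E
  purple: (784 − 803.25)² / 803.25 = 0.4613
  yellow: (287 − 267.75)² / 267.75 = 1.3840
χ² = 0.4613 + 1.3840 = 1.8453 ≈ 1.845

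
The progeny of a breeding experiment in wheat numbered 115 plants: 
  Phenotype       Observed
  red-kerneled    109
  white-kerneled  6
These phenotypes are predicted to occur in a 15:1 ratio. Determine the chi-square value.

0.209

Total ratio parts = 16. Expected numbers out of 115:
  red-kerneled: 115 × 15/16 = 107.8125
  white-kerneled: 115 × 1/16 = 7.1875
χ² = Σ (O − E)² / E
  red-kerneled: (109 − 107.8125)² / 107.8125 = 0.0131
  white-kerneled: (6 − 7.1875)² / 7.1875 = 0.1962
χ² = 0.0131 + 0.1962 = 0.2093 ≈ 0.209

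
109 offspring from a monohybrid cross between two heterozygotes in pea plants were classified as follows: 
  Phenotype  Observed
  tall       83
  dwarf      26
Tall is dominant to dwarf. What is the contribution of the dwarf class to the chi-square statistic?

For a monohybrid cross between heterozygotes with complete dominance, the expected phenotypic ratio is 3:1.
Under the 3:1 hypothesis (Σ ratio = 4, N = 109):
  tall: 109 × 3/4 = 81.75
  dwarf: 109 × 1/4 = 27.25
Contribution of dwarf: (26 − 27.25)² / 27.25 = 0.0573

0.057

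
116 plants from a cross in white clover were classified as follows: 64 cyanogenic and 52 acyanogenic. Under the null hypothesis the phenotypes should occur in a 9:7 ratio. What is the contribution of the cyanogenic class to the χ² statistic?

0.024

Under the 9:7 hypothesis (Σ ratio = 16, N = 116):
  cyanogenic: 116 × 9/16 = 65.25
  acyanogenic: 116 × 7/16 = 50.75
Contribution of cyanogenic: (64 − 65.25)² / 65.25 = 0.0239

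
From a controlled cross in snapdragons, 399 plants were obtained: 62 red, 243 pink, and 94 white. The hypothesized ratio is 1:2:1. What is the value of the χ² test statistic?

Under the 1:2:1 hypothesis (Σ ratio = 4, N = 399):
  red: 399 × 1/4 = 99.75
  pink: 399 × 2/4 = 199.5
  white: 399 × 1/4 = 99.75
χ² = Σ (O − E)² / E
  red: (62 − 99.75)² / 99.75 = 14.2863
  pink: (243 − 199.5)² / 199.5 = 9.4850
  white: (94 − 99.75)² / 99.75 = 0.3315
χ² = 14.2863 + 9.4850 + 0.3315 = 24.1028 ≈ 24.103

24.103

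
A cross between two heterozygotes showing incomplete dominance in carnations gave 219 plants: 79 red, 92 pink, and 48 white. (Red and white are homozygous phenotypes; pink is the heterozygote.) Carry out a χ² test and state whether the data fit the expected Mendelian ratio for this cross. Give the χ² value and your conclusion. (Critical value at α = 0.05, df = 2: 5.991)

14.370; not consistent

With incomplete dominance, a heterozygote × heterozygote cross gives a 1:2:1 phenotypic ratio.
Expected counts for N = 219 under a 1:2:1 ratio (total parts = 4):
  red: 219 × 1/4 = 54.75
  pink: 219 × 2/4 = 109.5
  white: 219 × 1/4 = 54.75
χ² = Σ (O − E)² / E
  red: (79 − 54.75)² / 54.75 = 10.7409
  pink: (92 − 109.5)² / 109.5 = 2.7968
  white: (48 − 54.75)² / 54.75 = 0.8322
χ² = 10.7409 + 2.7968 + 0.8322 = 14.3699 ≈ 14.370
Degrees of freedom = 3 − 1 = 2; critical value at α = 0.05 is 5.991.
Since 14.370 > 5.991, we reject the null hypothesis — the data do not fit the 1:2:1 ratio.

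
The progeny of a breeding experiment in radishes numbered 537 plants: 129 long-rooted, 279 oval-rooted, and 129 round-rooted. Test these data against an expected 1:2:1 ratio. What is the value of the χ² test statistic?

The 1:2:1 ratio has 4 parts, so with N = 537 the expected counts are:
  long-rooted: 537 × 1/4 = 134.25
  oval-rooted: 537 × 2/4 = 268.5
  round-rooted: 537 × 1/4 = 134.25
χ² = Σ (O − E)² / E
  long-rooted: (129 − 134.25)² / 134.25 = 0.2053
  oval-rooted: (279 − 268.5)² / 268.5 = 0.4106
  round-rooted: (129 − 134.25)² / 134.25 = 0.2053
χ² = 0.2053 + 0.4106 + 0.2053 = 0.8212 ≈ 0.821

0.821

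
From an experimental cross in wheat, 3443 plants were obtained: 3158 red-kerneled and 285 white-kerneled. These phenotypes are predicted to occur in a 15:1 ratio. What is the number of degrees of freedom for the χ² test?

1

A goodness-of-fit test with 2 phenotype classes has df = 2 − 1 = 1.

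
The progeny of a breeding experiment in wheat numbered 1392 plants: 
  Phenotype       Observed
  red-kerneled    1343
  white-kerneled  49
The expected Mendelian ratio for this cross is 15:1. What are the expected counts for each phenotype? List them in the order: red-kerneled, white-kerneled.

1305, 87

Total ratio parts = 16. Expected numbers out of 1392:
  red-kerneled: 1392 × 15/16 = 1305
  white-kerneled: 1392 × 1/16 = 87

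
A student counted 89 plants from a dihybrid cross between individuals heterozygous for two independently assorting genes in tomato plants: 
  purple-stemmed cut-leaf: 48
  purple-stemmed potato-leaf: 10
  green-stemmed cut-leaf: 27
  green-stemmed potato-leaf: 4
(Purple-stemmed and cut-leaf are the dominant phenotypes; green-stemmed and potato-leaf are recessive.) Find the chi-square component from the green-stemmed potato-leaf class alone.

0.439

A dihybrid F₂ with independent assortment and complete dominance at both loci gives a 9:3:3:1 phenotypic ratio.
Total ratio parts = 16. Expected numbers out of 89:
  purple-stemmed cut-leaf: 89 × 9/16 = 50.0625
  purple-stemmed potato-leaf: 89 × 3/16 = 16.6875
  green-stemmed cut-leaf: 89 × 3/16 = 16.6875
  green-stemmed potato-leaf: 89 × 1/16 = 5.5625
Contribution of green-stemmed potato-leaf: (4 − 5.5625)² / 5.5625 = 0.4389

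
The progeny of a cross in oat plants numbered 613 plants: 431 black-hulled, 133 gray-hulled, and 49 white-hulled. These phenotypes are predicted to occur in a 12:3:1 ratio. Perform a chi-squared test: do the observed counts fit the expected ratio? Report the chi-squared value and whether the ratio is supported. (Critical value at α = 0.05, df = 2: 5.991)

7.618; not consistent

The 12:3:1 ratio has 16 parts, so with N = 613 the expected counts are:
  black-hulled: 613 × 12/16 = 459.75
  gray-hulled: 613 × 3/16 = 114.9375
  white-hulled: 613 × 1/16 = 38.3125
χ² = Σ (O − E)² / E
  black-hulled: (431 − 459.75)² / 459.75 = 1.7979
  gray-hulled: (133 − 114.9375)² / 114.9375 = 2.8385
  white-hulled: (49 − 38.3125)² / 38.3125 = 2.9813
χ² = 1.7979 + 2.8385 + 2.9813 = 7.6177 ≈ 7.618
Degrees of freedom = 3 − 1 = 2; critical value at α = 0.05 is 5.991.
Since 7.618 > 5.991, we reject the null hypothesis — the data do not fit the 12:3:1 ratio.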